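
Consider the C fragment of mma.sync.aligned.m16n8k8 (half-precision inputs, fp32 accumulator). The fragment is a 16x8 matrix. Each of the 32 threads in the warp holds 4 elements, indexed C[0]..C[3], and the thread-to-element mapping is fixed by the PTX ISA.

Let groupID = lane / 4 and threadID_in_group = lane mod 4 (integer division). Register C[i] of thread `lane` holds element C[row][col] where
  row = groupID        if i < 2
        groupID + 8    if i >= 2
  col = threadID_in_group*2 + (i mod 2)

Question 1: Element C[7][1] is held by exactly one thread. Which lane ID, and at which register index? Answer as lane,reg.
r=7->g=7,rb=0  c=1->t=0,b0=1
L=7*4+0=28  i=0*2+1=1

28,1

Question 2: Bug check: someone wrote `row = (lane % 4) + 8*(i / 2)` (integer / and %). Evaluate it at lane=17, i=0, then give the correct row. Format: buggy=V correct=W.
buggy=1 correct=4

`(lane % 4) + 8*(i / 2)`[17,0]→1
17: G=4,T=1
[0] (4+0,1*2+0) = (4,2)
row: 1 vs 4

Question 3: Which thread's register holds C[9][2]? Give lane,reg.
r: 9->gid=1,r8=1  c: 2->tid=1,i&1=0
L=1*4+1=5  i=1*2+0=2

5,2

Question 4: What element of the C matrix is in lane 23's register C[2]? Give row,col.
13,6

23: g=5,t=3
[2] (5+8,3*2+0) = (13,6)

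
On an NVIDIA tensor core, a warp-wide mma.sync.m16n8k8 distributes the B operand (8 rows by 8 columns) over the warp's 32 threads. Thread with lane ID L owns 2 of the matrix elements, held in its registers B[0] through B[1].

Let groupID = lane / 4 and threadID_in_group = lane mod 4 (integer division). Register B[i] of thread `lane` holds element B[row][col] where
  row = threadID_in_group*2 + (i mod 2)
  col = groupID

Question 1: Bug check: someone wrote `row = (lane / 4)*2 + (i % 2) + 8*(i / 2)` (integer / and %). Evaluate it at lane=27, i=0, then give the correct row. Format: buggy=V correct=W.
buggy=12 correct=6

`(lane / 4)*2 + (i % 2) + 8*(i / 2)`[27,0]⇒12
27: gr=6,th=3
[0] (3*2+0,6) = (6,6)
row: 12 vs 6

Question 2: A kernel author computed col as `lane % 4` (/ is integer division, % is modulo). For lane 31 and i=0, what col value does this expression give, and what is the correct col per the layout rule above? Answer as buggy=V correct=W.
buggy=3 correct=7

`lane % 4`[31,0]=>3
lane 31: grp=7 (31/4), tig=3 (31%4)
i=0: r=3*2+0=6, c=grp=7
col: 3 vs 7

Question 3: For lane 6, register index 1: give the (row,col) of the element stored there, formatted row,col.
5,1

6: g=1,t=2
[1] (2*2+1,1) = (5,1)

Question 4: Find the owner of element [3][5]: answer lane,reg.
21,1

c=5→G=5  r=3→T=1,p=1
L=5*4+1=21  i=1=1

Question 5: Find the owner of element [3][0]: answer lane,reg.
c=0⇒gr=0  r=3⇒th=1,odd=1
L=0*4+1=1  i=1=1

1,1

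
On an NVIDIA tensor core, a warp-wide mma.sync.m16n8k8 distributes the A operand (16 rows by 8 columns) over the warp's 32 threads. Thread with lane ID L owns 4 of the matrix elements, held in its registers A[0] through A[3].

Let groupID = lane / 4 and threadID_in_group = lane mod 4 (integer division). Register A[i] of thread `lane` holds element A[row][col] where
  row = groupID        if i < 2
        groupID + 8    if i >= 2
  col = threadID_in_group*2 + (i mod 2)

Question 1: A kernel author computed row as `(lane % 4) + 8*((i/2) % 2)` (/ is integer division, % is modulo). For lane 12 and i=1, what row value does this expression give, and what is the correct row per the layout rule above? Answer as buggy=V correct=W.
buggy=0 correct=3

`(lane % 4) + 8*((i/2) % 2)`[12,1]->0
lane 12->12/4=3, 12 mod 4=0
i=1  r:3+0->3  c:2·0+1->1
row: 0 vs 3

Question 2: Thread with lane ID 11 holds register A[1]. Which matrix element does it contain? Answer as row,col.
lane 11: gid=2 (11/4), tid=3 (11%4)
i=1: r=2+0=2, c=3*2+1=7

2,7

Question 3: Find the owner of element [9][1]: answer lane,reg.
r: 9->gid=1,r8=1  c: 1->tid=0,i&1=1
L=1*4+0=4  i=1*2+1=3

4,3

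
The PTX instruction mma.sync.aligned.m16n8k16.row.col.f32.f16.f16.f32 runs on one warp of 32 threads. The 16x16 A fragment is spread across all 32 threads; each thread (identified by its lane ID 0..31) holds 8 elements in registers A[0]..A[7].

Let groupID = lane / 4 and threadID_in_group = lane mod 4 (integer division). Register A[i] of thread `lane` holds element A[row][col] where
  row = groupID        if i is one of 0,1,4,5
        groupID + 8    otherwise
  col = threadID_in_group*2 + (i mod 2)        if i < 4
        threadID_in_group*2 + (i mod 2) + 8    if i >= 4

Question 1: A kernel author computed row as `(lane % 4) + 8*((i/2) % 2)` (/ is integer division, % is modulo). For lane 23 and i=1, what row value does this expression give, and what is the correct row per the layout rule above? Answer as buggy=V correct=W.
buggy=3 correct=5

`(lane % 4) + 8*((i/2) % 2)`[23,1]=>3
lane 23: grp=5 (23/4), tig=3 (23%4)
i=1: r=5+0=5, c=3*2+1+0=7
row: 3 vs 5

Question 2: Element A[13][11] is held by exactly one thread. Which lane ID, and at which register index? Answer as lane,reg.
21,7

r:13=>grp=5,rB=1  c:11=>cB=1,tig=1,lo=1
L=5*4+1=21  i=1*4+1*2+1=7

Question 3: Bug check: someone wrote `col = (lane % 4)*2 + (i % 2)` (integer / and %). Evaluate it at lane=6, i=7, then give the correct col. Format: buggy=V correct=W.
buggy=5 correct=13

`(lane % 4)*2 + (i % 2)`[6,7]->5
L=6->gid=6>>2=1, tid=6&3=2
[7]->row 1+8=9  col 2·2+1+8=13
col: 5 vs 13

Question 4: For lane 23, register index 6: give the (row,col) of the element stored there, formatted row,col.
13,14

23: G=5,T=3
[6] (5+8,3*2+0+8) = (13,14)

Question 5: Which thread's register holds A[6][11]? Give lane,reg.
25,5

r=6->g=6,rb=0  c=11->cb=1,t=1,b0=1
L=6*4+1=25  i=1*4+0*2+1=5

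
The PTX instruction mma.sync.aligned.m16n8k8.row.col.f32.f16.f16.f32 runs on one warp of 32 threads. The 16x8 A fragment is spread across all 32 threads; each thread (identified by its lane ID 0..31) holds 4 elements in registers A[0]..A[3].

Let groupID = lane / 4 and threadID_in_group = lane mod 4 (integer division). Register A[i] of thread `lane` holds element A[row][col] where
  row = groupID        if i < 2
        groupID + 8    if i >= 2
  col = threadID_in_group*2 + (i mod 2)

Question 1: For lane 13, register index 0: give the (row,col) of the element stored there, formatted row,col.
13: g=3,t=1
[0] (3+0,1*2+0) = (3,2)

3,2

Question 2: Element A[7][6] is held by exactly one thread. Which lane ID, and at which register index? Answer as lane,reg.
r=7->g=7,rb=0  c=6->t=3,b0=0
L=7*4+3=31  i=0*2+0=0

31,0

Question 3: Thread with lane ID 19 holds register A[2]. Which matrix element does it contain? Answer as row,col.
12,6

L=19⇒gr=19>>2=4, th=19&3=3
[2]⇒row 4+8=12  col 3·2+0=6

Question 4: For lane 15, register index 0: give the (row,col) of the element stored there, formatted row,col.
3,6

L=15→G=15>>2=3, T=15&3=3
[0]→row 3+0=3  col 3·2+0=6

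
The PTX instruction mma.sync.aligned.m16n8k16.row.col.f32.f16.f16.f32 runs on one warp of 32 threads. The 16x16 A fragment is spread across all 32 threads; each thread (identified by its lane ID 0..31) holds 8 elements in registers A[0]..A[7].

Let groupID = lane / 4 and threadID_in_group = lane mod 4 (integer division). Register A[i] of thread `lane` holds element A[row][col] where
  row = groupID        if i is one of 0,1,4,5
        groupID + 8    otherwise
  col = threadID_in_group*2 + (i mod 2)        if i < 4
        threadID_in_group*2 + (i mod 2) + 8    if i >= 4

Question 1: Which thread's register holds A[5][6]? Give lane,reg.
23,0

r=5⇒gr=5,Rb=0  c=6⇒Cb=0,th=3,odd=0
L=5*4+3=23  i=0*4+0*2+0=0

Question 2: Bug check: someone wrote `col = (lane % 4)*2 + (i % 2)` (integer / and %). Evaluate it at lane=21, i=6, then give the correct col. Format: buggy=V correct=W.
buggy=2 correct=10

`(lane % 4)*2 + (i % 2)`[21,6]->2
L=21->g=21>>2=5, t=21&3=1
[6]->row 5+8=13  col 1·2+0+8=10
col: 2 vs 10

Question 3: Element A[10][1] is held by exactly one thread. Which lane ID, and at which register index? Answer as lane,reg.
8,3

r:10=>grp=2,rB=1  c:1=>cB=0,tig=0,lo=1
L=2*4+0=8  i=0*4+1*2+1=3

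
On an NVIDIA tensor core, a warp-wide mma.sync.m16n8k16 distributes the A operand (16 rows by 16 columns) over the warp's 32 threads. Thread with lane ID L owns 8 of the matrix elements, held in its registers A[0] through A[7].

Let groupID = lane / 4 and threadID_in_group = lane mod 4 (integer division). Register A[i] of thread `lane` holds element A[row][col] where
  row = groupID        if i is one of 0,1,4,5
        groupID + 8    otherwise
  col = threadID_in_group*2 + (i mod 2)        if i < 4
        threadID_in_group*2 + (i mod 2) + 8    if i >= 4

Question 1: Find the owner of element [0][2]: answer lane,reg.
1,0

r=0⇒gr=0,Rb=0  c=2⇒Cb=0,th=1,odd=0
L=0*4+1=1  i=0*4+0*2+0=0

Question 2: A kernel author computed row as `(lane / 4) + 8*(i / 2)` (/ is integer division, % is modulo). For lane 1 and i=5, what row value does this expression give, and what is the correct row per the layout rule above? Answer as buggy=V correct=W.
`(lane / 4) + 8*(i / 2)`[1,5]->16
lane 1: gid=0 (1/4), tid=1 (1%4)
i=5: r=0+0=0, c=1*2+1+8=11
row: 16 vs 0

buggy=16 correct=0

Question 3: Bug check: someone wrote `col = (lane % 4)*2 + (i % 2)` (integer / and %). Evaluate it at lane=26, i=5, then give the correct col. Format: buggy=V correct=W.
buggy=5 correct=13

`(lane % 4)*2 + (i % 2)`[26,5]→5
L=26→G=26>>2=6, T=26&3=2
[5]→row 6+0=6  col 2·2+1+8=13
col: 5 vs 13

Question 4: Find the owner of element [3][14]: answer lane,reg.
15,4

r=3→G=3,rhi=0  c=14→chi=1,T=3,p=0
L=3*4+3=15  i=1*4+0*2+0=4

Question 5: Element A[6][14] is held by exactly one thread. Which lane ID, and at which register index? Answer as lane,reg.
27,4

r=6⇒gr=6,Rb=0  c=14⇒Cb=1,th=3,odd=0
L=6*4+3=27  i=1*4+0*2+0=4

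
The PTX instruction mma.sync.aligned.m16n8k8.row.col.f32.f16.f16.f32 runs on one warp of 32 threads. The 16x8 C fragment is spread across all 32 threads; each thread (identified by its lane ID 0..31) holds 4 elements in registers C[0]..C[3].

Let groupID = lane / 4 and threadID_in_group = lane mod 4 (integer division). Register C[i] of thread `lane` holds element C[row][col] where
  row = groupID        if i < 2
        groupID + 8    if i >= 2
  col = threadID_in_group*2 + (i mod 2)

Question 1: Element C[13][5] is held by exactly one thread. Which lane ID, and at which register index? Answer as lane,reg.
22,3

r=13⇒gr=5,Rb=1  c=5⇒th=2,odd=1
L=5*4+2=22  i=1*2+1=3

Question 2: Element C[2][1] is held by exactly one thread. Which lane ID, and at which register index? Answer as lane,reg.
r=2⇒gr=2,Rb=0  c=1⇒th=0,odd=1
L=2*4+0=8  i=0*2+1=1

8,1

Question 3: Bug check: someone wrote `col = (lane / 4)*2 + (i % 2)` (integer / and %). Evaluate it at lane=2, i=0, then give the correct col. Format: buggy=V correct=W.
buggy=0 correct=4

`(lane / 4)*2 + (i % 2)`[2,0]→0
2: G=0,T=2
[0] (0+0,2*2+0) = (0,4)
col: 0 vs 4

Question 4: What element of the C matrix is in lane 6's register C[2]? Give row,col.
9,4

lane 6: gid=1 (6/4), tid=2 (6%4)
i=2: r=1+8=9, c=2*2+0=4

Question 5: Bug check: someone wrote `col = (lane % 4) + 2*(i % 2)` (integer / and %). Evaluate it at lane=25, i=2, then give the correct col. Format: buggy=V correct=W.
`(lane % 4) + 2*(i % 2)`[25,2]=>1
lane 25: grp=6 (25/4), tig=1 (25%4)
i=2: r=6+8=14, c=1*2+0=2
col: 1 vs 2

buggy=1 correct=2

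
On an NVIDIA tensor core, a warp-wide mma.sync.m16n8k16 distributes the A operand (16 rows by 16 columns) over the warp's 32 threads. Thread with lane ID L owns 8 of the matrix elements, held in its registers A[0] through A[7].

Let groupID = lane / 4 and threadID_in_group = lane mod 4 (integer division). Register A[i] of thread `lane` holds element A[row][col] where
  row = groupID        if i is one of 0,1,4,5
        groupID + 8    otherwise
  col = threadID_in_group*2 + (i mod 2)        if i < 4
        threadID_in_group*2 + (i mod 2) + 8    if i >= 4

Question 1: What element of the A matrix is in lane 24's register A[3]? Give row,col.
24: grp=6,tig=0
[3] (6+8,0*2+1+0) = (14,1)

14,1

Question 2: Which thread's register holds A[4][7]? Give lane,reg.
19,1

r: 4->gid=4,r8=0  c: 7->c8=0,tid=3,i&1=1
L=4*4+3=19  i=0*4+0*2+1=1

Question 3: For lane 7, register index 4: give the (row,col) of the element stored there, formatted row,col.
lane 7->7/4=1, 7 mod 4=3
i=4  r:1+0->1  c:2·3+0+8->14

1,14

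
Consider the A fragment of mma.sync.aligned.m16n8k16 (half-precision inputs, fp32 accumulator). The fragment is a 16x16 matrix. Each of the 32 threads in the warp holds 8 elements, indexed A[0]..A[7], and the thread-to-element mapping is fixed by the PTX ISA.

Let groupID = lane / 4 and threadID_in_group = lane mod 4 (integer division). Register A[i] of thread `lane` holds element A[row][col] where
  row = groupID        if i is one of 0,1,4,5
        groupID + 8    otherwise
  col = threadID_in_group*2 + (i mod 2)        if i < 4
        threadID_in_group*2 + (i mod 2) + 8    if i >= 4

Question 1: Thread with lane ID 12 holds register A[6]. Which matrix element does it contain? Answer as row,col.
11,8

L=12⇒gr=12>>2=3, th=12&3=0
[6]⇒row 3+8=11  col 0·2+0+8=8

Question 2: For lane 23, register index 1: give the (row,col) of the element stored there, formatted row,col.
5,7

23: gid=5,tid=3
[1] (5+0,3*2+1+0) = (5,7)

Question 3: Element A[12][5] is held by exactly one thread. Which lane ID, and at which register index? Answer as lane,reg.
r=12->g=4,rb=1  c=5->cb=0,t=2,b0=1
L=4*4+2=18  i=0*4+1*2+1=3

18,3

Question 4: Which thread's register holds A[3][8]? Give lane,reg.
12,4

r=3->g=3,rb=0  c=8->cb=1,t=0,b0=0
L=3*4+0=12  i=1*4+0*2+0=4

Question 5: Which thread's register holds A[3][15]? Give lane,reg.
r: 3->gid=3,r8=0  c: 15->c8=1,tid=3,i&1=1
L=3*4+3=15  i=1*4+0*2+1=5

15,5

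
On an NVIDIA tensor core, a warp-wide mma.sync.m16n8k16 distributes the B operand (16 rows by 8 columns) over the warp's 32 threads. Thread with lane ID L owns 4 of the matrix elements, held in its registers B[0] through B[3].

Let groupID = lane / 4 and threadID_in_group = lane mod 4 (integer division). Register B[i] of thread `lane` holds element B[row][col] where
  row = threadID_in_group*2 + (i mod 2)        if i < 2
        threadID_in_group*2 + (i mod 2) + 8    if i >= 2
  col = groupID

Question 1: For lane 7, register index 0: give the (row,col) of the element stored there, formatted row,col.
L=7⇒gr=7>>2=1, th=7&3=3
[0]⇒row 3·2+0+0=6  col gr=1

6,1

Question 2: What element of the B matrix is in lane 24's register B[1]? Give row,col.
lane 24: G=6 (24/4), T=0 (24%4)
i=1: r=0*2+1+0=1, c=G=6

1,6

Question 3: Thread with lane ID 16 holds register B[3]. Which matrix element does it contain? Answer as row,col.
lane 16→16/4=4, 16 mod 4=0
i=3  r:2·0+1+8→9  c:4

9,4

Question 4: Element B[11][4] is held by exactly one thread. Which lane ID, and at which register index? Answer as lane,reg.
c: 4->gid=4  r: 11->r8=1,tid=1,i&1=1
L=4*4+1=17  i=1*2+1=3

17,3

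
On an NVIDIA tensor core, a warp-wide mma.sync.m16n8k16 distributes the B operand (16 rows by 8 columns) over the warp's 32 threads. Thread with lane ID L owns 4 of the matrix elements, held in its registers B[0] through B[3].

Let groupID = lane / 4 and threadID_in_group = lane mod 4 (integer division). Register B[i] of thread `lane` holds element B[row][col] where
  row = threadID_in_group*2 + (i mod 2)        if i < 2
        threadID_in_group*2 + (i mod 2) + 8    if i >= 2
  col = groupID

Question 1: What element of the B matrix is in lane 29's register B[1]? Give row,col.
lane 29->29/4=7, 29 mod 4=1
i=1  r:2·1+1+0->3  c:7

3,7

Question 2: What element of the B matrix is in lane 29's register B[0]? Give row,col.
L=29->gid=29>>2=7, tid=29&3=1
[0]->row 1·2+0+0=2  col gid=7

2,7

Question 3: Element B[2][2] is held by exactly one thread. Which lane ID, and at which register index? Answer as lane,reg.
9,0

c:2=>grp=2  r:2=>rB=0,tig=1,lo=0
L=2*4+1=9  i=0*2+0=0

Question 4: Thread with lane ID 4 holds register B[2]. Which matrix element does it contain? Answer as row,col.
L=4⇒gr=4>>2=1, th=4&3=0
[2]⇒row 0·2+0+8=8  col gr=1

8,1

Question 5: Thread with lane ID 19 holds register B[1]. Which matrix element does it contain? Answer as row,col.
lane 19⇒19/4=4, 19 mod 4=3
i=1  r:2·3+1+0⇒7  c:4

7,4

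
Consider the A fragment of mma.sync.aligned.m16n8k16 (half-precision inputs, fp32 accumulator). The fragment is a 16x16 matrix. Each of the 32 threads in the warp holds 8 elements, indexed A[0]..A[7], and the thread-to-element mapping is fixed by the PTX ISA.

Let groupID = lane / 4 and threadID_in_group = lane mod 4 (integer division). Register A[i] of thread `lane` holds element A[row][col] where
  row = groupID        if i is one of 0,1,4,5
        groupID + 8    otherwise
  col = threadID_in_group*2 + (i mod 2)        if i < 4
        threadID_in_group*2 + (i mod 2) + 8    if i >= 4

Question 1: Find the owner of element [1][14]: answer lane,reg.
7,4

r=1→G=1,rhi=0  c=14→chi=1,T=3,p=0
L=1*4+3=7  i=1*4+0*2+0=4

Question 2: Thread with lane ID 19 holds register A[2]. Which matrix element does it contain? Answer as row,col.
12,6

19: grp=4,tig=3
[2] (4+8,3*2+0+0) = (12,6)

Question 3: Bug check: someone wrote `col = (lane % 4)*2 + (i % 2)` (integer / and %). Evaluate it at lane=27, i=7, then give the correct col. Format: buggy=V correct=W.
`(lane % 4)*2 + (i % 2)`[27,7]⇒7
27: gr=6,th=3
[7] (6+8,3*2+1+8) = (14,15)
col: 7 vs 15

buggy=7 correct=15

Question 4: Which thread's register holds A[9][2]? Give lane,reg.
5,2

r=9→G=1,rhi=1  c=2→chi=0,T=1,p=0
L=1*4+1=5  i=0*4+1*2+0=2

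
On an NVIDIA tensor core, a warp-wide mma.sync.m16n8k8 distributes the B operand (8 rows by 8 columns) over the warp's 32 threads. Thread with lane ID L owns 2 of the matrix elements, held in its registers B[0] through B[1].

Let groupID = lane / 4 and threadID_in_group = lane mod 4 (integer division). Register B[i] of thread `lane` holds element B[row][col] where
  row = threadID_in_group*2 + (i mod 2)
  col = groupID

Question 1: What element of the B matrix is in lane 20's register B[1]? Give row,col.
lane 20->20/4=5, 20 mod 4=0
i=1  r:2·0+1->1  c:5

1,5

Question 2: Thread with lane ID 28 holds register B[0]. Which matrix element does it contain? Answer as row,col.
0,7

lane 28: g=7 (28/4), t=0 (28%4)
i=0: r=0*2+0=0, c=g=7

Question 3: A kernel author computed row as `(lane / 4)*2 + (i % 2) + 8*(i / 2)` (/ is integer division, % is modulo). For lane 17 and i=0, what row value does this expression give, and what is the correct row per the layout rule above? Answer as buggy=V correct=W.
`(lane / 4)*2 + (i % 2) + 8*(i / 2)`[17,0]=>8
17: grp=4,tig=1
[0] (1*2+0,4) = (2,4)
row: 8 vs 2

buggy=8 correct=2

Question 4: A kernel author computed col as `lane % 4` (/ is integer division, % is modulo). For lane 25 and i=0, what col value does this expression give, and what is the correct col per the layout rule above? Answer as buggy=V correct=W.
`lane % 4`[25,0]⇒1
lane 25⇒25/4=6, 25 mod 4=1
i=0  r:2·1+0⇒2  c:6
col: 1 vs 6

buggy=1 correct=6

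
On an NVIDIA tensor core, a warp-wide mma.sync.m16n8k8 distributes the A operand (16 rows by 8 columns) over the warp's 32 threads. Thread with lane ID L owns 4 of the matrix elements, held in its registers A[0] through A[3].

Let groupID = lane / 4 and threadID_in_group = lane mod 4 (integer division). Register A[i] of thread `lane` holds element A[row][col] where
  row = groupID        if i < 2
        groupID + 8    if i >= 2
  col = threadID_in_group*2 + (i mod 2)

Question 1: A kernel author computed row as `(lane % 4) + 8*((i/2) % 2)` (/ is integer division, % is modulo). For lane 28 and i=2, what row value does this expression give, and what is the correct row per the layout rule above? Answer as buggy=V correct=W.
`(lane % 4) + 8*((i/2) % 2)`[28,2]→8
28: G=7,T=0
[2] (7+8,0*2+0) = (15,0)
row: 8 vs 15

buggy=8 correct=15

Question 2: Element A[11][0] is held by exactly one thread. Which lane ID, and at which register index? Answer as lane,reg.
12,2

r=11→G=3,rhi=1  c=0→T=0,p=0
L=3*4+0=12  i=1*2+0=2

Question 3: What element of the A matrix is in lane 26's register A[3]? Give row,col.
26: grp=6,tig=2
[3] (6+8,2*2+1) = (14,5)

14,5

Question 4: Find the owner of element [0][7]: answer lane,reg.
3,1

r=0→G=0,rhi=0  c=7→T=3,p=1
L=0*4+3=3  i=0*2+1=1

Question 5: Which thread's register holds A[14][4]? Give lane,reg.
26,2

r=14⇒gr=6,Rb=1  c=4⇒th=2,odd=0
L=6*4+2=26  i=1*2+0=2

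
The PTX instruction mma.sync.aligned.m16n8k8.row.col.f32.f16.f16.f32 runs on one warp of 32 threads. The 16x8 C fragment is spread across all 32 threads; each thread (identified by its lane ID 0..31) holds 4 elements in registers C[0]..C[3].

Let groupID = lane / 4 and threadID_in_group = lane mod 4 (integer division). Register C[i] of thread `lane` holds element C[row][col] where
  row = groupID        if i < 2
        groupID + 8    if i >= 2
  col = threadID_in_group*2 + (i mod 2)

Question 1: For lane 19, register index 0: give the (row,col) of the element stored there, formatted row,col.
19: grp=4,tig=3
[0] (4+0,3*2+0) = (4,6)

4,6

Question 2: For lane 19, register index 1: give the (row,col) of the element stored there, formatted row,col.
4,7

lane 19: G=4 (19/4), T=3 (19%4)
i=1: r=4+0=4, c=3*2+1=7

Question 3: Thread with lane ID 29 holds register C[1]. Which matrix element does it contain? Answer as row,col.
29: g=7,t=1
[1] (7+0,1*2+1) = (7,3)

7,3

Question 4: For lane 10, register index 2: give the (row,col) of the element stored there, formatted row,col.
10,4

lane 10: g=2 (10/4), t=2 (10%4)
i=2: r=2+8=10, c=2*2+0=4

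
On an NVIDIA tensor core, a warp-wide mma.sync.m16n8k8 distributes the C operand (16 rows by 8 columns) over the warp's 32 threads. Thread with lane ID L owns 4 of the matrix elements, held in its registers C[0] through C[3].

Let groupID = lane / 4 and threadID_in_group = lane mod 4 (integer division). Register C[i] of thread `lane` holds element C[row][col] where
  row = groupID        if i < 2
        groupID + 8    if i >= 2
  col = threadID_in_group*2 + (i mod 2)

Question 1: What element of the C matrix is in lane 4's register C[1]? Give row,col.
1,1

4: g=1,t=0
[1] (1+0,0*2+1) = (1,1)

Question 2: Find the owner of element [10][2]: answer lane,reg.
r=10⇒gr=2,Rb=1  c=2⇒th=1,odd=0
L=2*4+1=9  i=1*2+0=2

9,2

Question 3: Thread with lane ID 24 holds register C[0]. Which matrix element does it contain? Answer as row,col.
L=24→G=24>>2=6, T=24&3=0
[0]→row 6+0=6  col 0·2+0=0

6,0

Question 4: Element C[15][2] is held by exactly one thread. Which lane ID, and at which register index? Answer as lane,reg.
r=15⇒gr=7,Rb=1  c=2⇒th=1,odd=0
L=7*4+1=29  i=1*2+0=2

29,2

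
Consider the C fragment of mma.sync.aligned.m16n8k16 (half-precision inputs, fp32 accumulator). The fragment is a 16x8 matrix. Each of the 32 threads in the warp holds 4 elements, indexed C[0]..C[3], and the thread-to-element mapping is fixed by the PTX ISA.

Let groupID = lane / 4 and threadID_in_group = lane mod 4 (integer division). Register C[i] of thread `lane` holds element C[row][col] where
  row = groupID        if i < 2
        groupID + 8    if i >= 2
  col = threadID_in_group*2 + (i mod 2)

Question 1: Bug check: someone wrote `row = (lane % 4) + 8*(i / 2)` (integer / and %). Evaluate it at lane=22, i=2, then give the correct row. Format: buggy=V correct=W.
`(lane % 4) + 8*(i / 2)`[22,2]->10
22: g=5,t=2
[2] (5+8,2*2+0) = (13,4)
row: 10 vs 13

buggy=10 correct=13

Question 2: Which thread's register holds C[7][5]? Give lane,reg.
r=7->g=7,rb=0  c=5->t=2,b0=1
L=7*4+2=30  i=0*2+1=1

30,1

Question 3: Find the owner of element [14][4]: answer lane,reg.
26,2

r=14→G=6,rhi=1  c=4→T=2,p=0
L=6*4+2=26  i=1*2+0=2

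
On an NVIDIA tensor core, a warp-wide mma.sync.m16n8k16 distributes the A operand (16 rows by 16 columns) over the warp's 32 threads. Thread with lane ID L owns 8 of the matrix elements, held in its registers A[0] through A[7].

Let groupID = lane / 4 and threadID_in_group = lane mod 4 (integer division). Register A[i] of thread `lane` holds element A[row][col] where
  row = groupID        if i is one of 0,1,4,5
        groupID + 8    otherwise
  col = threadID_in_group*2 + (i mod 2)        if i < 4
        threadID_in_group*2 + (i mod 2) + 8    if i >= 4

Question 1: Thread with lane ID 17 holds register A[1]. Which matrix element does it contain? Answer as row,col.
4,3

lane 17⇒17/4=4, 17 mod 4=1
i=1  r:4+0⇒4  c:2·1+1+0⇒3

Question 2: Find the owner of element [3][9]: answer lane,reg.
r=3->g=3,rb=0  c=9->cb=1,t=0,b0=1
L=3*4+0=12  i=1*4+0*2+1=5

12,5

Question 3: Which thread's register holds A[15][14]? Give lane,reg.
r=15→G=7,rhi=1  c=14→chi=1,T=3,p=0
L=7*4+3=31  i=1*4+1*2+0=6

31,6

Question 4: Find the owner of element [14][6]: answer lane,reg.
r=14->g=6,rb=1  c=6->cb=0,t=3,b0=0
L=6*4+3=27  i=0*4+1*2+0=2

27,2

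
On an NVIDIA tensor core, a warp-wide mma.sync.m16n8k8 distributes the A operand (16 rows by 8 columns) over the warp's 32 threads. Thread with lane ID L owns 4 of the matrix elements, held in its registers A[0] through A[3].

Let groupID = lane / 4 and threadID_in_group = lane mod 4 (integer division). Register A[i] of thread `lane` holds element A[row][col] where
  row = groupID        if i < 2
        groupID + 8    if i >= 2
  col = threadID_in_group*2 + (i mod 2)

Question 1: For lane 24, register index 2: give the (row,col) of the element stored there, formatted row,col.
24: g=6,t=0
[2] (6+8,0*2+0) = (14,0)

14,0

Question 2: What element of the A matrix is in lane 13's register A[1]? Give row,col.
13: g=3,t=1
[1] (3+0,1*2+1) = (3,3)

3,3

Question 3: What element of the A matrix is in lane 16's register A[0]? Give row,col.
L=16=>grp=16>>2=4, tig=16&3=0
[0]=>row 4+0=4  col 0·2+0=0

4,0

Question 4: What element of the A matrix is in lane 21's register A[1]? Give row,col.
lane 21⇒21/4=5, 21 mod 4=1
i=1  r:5+0⇒5  c:2·1+1⇒3

5,3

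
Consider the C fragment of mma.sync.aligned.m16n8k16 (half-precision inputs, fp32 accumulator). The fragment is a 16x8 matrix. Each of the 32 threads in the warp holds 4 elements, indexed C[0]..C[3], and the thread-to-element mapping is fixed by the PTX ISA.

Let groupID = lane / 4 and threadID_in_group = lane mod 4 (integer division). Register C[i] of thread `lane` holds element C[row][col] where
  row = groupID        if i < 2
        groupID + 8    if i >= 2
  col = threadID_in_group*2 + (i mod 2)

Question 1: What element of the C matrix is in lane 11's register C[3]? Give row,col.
lane 11→11/4=2, 11 mod 4=3
i=3  r:2+8→10  c:2·3+1→7

10,7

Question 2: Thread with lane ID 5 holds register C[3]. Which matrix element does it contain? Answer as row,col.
9,3

lane 5⇒5/4=1, 5 mod 4=1
i=3  r:1+8⇒9  c:2·1+1⇒3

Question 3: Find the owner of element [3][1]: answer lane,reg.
12,1

r=3⇒gr=3,Rb=0  c=1⇒th=0,odd=1
L=3*4+0=12  i=0*2+1=1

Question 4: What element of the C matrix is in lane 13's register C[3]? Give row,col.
13: gid=3,tid=1
[3] (3+8,1*2+1) = (11,3)

11,3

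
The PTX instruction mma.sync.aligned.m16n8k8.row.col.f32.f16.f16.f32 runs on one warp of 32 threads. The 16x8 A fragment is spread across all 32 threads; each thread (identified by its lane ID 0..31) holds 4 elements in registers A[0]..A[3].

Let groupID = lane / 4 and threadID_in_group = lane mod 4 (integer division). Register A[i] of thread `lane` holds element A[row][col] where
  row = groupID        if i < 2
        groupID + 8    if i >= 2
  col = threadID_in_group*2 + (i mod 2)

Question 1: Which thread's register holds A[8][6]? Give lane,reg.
r=8⇒gr=0,Rb=1  c=6⇒th=3,odd=0
L=0*4+3=3  i=1*2+0=2

3,2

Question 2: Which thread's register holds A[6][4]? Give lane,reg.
r=6->g=6,rb=0  c=4->t=2,b0=0
L=6*4+2=26  i=0*2+0=0

26,0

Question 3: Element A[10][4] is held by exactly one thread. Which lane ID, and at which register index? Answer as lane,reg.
r:10=>grp=2,rB=1  c:4=>tig=2,lo=0
L=2*4+2=10  i=1*2+0=2

10,2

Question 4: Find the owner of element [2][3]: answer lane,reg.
9,1

r=2→G=2,rhi=0  c=3→T=1,p=1
L=2*4+1=9  i=0*2+1=1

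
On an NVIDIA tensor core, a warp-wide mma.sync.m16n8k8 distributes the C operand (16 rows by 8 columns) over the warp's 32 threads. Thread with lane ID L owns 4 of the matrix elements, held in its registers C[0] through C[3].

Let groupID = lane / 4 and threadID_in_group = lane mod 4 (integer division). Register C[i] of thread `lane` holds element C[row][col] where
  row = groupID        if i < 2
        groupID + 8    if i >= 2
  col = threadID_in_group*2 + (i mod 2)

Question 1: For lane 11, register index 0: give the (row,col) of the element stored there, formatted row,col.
2,6

11: G=2,T=3
[0] (2+0,3*2+0) = (2,6)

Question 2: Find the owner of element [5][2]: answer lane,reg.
r=5⇒gr=5,Rb=0  c=2⇒th=1,odd=0
L=5*4+1=21  i=0*2+0=0

21,0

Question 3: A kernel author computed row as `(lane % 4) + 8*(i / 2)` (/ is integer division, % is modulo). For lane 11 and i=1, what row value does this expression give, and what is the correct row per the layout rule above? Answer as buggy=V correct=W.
buggy=3 correct=2

`(lane % 4) + 8*(i / 2)`[11,1]=>3
L=11=>grp=11>>2=2, tig=11&3=3
[1]=>row 2+0=2  col 3·2+1=7
row: 3 vs 2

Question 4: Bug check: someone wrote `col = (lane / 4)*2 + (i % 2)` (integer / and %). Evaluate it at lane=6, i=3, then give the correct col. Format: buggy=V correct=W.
`(lane / 4)*2 + (i % 2)`[6,3]→3
lane 6→6/4=1, 6 mod 4=2
i=3  r:1+8→9  c:2·2+1→5
col: 3 vs 5

buggy=3 correct=5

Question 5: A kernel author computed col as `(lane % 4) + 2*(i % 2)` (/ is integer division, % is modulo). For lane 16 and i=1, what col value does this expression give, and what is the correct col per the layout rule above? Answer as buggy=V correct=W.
`(lane % 4) + 2*(i % 2)`[16,1]->2
lane 16->16/4=4, 16 mod 4=0
i=1  r:4+0->4  c:2·0+1->1
col: 2 vs 1

buggy=2 correct=1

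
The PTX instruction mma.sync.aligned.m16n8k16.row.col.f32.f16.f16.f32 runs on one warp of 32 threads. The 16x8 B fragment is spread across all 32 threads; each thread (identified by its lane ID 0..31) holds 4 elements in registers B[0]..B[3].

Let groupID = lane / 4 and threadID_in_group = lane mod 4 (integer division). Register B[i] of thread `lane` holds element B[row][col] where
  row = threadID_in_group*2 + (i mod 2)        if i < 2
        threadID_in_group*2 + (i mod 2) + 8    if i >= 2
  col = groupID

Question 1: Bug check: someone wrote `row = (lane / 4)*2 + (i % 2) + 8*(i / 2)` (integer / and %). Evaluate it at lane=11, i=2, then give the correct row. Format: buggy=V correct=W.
buggy=12 correct=14

`(lane / 4)*2 + (i % 2) + 8*(i / 2)`[11,2]->12
L=11->gid=11>>2=2, tid=11&3=3
[2]->row 3·2+0+8=14  col gid=2
row: 12 vs 14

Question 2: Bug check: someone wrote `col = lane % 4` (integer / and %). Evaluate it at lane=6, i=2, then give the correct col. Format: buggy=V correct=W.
buggy=2 correct=1

`lane % 4`[6,2]->2
lane 6->6/4=1, 6 mod 4=2
i=2  r:2·2+0+8->12  c:1
col: 2 vs 1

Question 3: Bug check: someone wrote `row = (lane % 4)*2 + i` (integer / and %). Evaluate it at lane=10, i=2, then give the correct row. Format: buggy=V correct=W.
`(lane % 4)*2 + i`[10,2]->6
10: g=2,t=2
[2] (2*2+0+8,2) = (12,2)
row: 6 vs 12

buggy=6 correct=12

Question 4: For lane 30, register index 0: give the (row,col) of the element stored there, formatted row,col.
4,7

L=30→G=30>>2=7, T=30&3=2
[0]→row 2·2+0+0=4  col G=7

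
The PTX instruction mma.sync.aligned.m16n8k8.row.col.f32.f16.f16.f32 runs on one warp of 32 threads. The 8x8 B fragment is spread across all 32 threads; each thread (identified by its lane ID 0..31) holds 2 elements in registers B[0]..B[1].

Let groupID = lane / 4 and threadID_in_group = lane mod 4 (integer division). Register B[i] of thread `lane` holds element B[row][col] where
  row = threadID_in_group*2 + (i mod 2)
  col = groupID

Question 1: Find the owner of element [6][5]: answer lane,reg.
c=5⇒gr=5  r=6⇒th=3,odd=0
L=5*4+3=23  i=0=0

23,0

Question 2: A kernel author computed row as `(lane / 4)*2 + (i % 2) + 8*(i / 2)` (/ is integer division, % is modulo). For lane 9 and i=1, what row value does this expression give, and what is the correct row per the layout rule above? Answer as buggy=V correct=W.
buggy=5 correct=3

`(lane / 4)*2 + (i % 2) + 8*(i / 2)`[9,1]→5
lane 9→9/4=2, 9 mod 4=1
i=1  r:2·1+1→3  c:2
row: 5 vs 3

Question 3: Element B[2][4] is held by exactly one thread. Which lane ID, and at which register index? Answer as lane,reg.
17,0

c:4=>grp=4  r:2=>tig=1,lo=0
L=4*4+1=17  i=0=0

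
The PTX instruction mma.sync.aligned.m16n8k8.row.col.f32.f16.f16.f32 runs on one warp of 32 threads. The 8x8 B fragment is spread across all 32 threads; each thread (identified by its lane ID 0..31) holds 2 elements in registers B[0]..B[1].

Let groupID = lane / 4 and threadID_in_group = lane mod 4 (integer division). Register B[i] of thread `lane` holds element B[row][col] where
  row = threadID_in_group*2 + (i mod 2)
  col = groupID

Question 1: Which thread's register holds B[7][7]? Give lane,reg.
31,1

c:7=>grp=7  r:7=>tig=3,lo=1
L=7*4+3=31  i=1=1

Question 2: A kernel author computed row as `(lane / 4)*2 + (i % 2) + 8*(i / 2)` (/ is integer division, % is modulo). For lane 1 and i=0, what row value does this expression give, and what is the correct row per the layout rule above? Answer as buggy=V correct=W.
`(lane / 4)*2 + (i % 2) + 8*(i / 2)`[1,0]->0
L=1->gid=1>>2=0, tid=1&3=1
[0]->row 1·2+0=2  col gid=0
row: 0 vs 2

buggy=0 correct=2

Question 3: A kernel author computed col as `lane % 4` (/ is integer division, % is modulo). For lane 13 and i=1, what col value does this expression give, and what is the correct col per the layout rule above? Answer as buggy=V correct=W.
`lane % 4`[13,1]⇒1
lane 13: gr=3 (13/4), th=1 (13%4)
i=1: r=1*2+1=3, c=gr=3
col: 1 vs 3

buggy=1 correct=3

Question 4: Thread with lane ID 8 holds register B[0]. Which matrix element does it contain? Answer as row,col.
8: G=2,T=0
[0] (0*2+0,2) = (0,2)

0,2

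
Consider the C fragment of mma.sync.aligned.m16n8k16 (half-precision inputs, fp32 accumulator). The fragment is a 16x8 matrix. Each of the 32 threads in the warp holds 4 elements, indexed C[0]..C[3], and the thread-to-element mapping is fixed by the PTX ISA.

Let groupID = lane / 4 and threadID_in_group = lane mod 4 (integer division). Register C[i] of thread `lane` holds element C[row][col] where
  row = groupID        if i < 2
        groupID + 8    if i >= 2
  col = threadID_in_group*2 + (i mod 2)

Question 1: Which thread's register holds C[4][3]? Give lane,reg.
r:4=>grp=4,rB=0  c:3=>tig=1,lo=1
L=4*4+1=17  i=0*2+1=1

17,1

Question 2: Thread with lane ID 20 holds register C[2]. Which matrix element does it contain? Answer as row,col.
13,0

20: gr=5,th=0
[2] (5+8,0*2+0) = (13,0)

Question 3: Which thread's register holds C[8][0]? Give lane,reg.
0,2

r: 8->gid=0,r8=1  c: 0->tid=0,i&1=0
L=0*4+0=0  i=1*2+0=2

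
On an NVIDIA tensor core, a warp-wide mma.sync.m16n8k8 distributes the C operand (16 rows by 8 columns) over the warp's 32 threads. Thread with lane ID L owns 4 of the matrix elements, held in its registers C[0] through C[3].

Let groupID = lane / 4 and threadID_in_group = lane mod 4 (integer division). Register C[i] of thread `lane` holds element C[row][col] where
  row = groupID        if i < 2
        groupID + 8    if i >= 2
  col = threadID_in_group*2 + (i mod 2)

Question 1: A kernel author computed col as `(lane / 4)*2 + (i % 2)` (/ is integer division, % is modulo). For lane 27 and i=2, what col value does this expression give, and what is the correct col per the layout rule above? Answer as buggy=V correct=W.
buggy=12 correct=6

`(lane / 4)*2 + (i % 2)`[27,2]=>12
L=27=>grp=27>>2=6, tig=27&3=3
[2]=>row 6+8=14  col 3·2+0=6
col: 12 vs 6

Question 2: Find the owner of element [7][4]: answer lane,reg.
r:7=>grp=7,rB=0  c:4=>tig=2,lo=0
L=7*4+2=30  i=0*2+0=0

30,0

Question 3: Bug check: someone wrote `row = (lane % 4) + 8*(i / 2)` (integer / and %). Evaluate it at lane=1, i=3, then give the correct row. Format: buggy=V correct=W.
`(lane % 4) + 8*(i / 2)`[1,3]->9
lane 1: gid=0 (1/4), tid=1 (1%4)
i=3: r=0+8=8, c=1*2+1=3
row: 9 vs 8

buggy=9 correct=8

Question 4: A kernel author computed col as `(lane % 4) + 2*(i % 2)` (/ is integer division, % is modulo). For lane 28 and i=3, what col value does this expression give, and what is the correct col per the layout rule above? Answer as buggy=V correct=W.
`(lane % 4) + 2*(i % 2)`[28,3]⇒2
L=28⇒gr=28>>2=7, th=28&3=0
[3]⇒row 7+8=15  col 0·2+1=1
col: 2 vs 1

buggy=2 correct=1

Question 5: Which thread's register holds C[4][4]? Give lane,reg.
18,0

r:4=>grp=4,rB=0  c:4=>tig=2,lo=0
L=4*4+2=18  i=0*2+0=0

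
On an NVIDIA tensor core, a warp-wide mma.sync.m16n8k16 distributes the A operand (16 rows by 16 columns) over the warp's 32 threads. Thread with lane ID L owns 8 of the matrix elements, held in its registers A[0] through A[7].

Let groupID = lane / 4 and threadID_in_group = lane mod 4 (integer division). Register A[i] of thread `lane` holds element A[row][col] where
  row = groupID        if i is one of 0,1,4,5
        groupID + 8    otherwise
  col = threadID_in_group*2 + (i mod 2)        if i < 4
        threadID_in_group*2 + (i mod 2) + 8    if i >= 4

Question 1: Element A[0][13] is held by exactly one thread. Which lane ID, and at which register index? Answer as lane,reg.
r=0⇒gr=0,Rb=0  c=13⇒Cb=1,th=2,odd=1
L=0*4+2=2  i=1*4+0*2+1=5

2,5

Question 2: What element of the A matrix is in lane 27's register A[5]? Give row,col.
6,15

lane 27: gid=6 (27/4), tid=3 (27%4)
i=5: r=6+0=6, c=3*2+1+8=15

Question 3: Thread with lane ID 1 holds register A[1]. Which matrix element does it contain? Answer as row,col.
lane 1->1/4=0, 1 mod 4=1
i=1  r:0+0->0  c:2·1+1+0->3

0,3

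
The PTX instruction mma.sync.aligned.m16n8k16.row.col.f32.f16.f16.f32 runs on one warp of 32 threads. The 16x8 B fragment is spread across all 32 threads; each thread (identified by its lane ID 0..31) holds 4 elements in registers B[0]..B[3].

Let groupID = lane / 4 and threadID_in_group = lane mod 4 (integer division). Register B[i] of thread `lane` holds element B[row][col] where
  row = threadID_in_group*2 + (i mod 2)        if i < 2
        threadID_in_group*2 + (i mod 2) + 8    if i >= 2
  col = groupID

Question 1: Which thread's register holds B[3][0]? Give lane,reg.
c=0→G=0  r=3→rhi=0,T=1,p=1
L=0*4+1=1  i=0*2+1=1

1,1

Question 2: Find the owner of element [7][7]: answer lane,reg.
c:7=>grp=7  r:7=>rB=0,tig=3,lo=1
L=7*4+3=31  i=0*2+1=1

31,1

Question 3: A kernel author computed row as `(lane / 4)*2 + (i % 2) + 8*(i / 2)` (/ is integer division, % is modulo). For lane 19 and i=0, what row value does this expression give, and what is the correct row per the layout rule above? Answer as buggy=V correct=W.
`(lane / 4)*2 + (i % 2) + 8*(i / 2)`[19,0]⇒8
L=19⇒gr=19>>2=4, th=19&3=3
[0]⇒row 3·2+0+0=6  col gr=4
row: 8 vs 6

buggy=8 correct=6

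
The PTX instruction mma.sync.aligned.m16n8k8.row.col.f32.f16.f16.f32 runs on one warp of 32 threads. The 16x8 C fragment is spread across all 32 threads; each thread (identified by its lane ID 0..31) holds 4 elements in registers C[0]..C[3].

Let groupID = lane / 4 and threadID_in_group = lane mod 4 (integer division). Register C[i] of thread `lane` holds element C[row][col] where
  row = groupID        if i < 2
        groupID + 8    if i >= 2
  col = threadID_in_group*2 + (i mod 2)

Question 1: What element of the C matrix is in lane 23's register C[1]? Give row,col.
5,7

lane 23⇒23/4=5, 23 mod 4=3
i=1  r:5+0⇒5  c:2·3+1⇒7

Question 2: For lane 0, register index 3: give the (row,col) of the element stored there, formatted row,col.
8,1

0: grp=0,tig=0
[3] (0+8,0*2+1) = (8,1)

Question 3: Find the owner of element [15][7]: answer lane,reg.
r:15=>grp=7,rB=1  c:7=>tig=3,lo=1
L=7*4+3=31  i=1*2+1=3

31,3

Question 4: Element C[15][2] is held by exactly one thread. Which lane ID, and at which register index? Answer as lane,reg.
29,2

r: 15->gid=7,r8=1  c: 2->tid=1,i&1=0
L=7*4+1=29  i=1*2+0=2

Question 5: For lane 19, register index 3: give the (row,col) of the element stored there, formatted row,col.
12,7

lane 19=>19/4=4, 19 mod 4=3
i=3  r:4+8=>12  c:2·3+1=>7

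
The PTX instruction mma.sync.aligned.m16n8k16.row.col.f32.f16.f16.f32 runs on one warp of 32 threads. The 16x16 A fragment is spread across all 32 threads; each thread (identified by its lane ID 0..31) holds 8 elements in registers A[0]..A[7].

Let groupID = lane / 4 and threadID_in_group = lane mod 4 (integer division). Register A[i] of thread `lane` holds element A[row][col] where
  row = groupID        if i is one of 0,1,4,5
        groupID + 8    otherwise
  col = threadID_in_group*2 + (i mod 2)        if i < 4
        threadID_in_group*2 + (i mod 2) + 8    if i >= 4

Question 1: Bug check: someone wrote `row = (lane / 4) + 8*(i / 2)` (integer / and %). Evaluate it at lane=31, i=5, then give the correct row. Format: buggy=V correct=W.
`(lane / 4) + 8*(i / 2)`[31,5]=>23
L=31=>grp=31>>2=7, tig=31&3=3
[5]=>row 7+0=7  col 3·2+1+8=15
row: 23 vs 7

buggy=23 correct=7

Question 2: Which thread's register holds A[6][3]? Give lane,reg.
r=6->g=6,rb=0  c=3->cb=0,t=1,b0=1
L=6*4+1=25  i=0*4+0*2+1=1

25,1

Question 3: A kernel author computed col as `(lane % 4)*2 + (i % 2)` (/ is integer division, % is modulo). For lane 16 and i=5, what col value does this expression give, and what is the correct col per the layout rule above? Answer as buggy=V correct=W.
buggy=1 correct=9

`(lane % 4)*2 + (i % 2)`[16,5]⇒1
16: gr=4,th=0
[5] (4+0,0*2+1+8) = (4,9)
col: 1 vs 9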